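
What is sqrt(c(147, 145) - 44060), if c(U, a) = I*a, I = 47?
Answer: I*sqrt(37245) ≈ 192.99*I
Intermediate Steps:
c(U, a) = 47*a
sqrt(c(147, 145) - 44060) = sqrt(47*145 - 44060) = sqrt(6815 - 44060) = sqrt(-37245) = I*sqrt(37245)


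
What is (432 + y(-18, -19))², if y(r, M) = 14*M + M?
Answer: 21609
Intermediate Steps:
y(r, M) = 15*M
(432 + y(-18, -19))² = (432 + 15*(-19))² = (432 - 285)² = 147² = 21609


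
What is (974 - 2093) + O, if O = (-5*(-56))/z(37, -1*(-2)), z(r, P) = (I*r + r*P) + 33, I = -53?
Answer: -1037453/927 ≈ -1119.2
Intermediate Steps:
z(r, P) = 33 - 53*r + P*r (z(r, P) = (-53*r + r*P) + 33 = (-53*r + P*r) + 33 = 33 - 53*r + P*r)
O = -140/927 (O = (-5*(-56))/(33 - 53*37 - 1*(-2)*37) = 280/(33 - 1961 + 2*37) = 280/(33 - 1961 + 74) = 280/(-1854) = 280*(-1/1854) = -140/927 ≈ -0.15102)
(974 - 2093) + O = (974 - 2093) - 140/927 = -1119 - 140/927 = -1037453/927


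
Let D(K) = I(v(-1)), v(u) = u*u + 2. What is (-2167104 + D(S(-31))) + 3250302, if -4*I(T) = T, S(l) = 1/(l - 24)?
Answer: 4332789/4 ≈ 1.0832e+6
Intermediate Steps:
v(u) = 2 + u² (v(u) = u² + 2 = 2 + u²)
S(l) = 1/(-24 + l)
I(T) = -T/4
D(K) = -¾ (D(K) = -(2 + (-1)²)/4 = -(2 + 1)/4 = -¼*3 = -¾)
(-2167104 + D(S(-31))) + 3250302 = (-2167104 - ¾) + 3250302 = -8668419/4 + 3250302 = 4332789/4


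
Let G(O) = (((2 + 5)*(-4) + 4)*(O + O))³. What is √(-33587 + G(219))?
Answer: I*√1161598571315 ≈ 1.0778e+6*I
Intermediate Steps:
G(O) = -110592*O³ (G(O) = ((7*(-4) + 4)*(2*O))³ = ((-28 + 4)*(2*O))³ = (-48*O)³ = -110592*O³)
√(-33587 + G(219)) = √(-33587 - 110592*219³) = √(-33587 - 110592*10503459) = √(-33587 - 1161598537728) = √(-1161598571315) = I*√1161598571315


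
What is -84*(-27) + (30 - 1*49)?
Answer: 2249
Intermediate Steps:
-84*(-27) + (30 - 1*49) = 2268 + (30 - 49) = 2268 - 19 = 2249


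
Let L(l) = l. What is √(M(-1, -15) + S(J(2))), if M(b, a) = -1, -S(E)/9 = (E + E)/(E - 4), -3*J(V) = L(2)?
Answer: 5*I*√7/7 ≈ 1.8898*I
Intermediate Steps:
J(V) = -⅔ (J(V) = -⅓*2 = -⅔)
S(E) = -18*E/(-4 + E) (S(E) = -9*(E + E)/(E - 4) = -9*2*E/(-4 + E) = -18*E/(-4 + E))
√(M(-1, -15) + S(J(2))) = √(-1 - 18*(-⅔)/(-4 - ⅔)) = √(-1 - 18*(-⅔)/(-14/3)) = √(-1 - 18*(-⅔)*(-3/14)) = √(-1 - 18/7) = √(-25/7) = 5*I*√7/7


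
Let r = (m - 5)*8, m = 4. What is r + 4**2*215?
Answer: 3432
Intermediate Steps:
r = -8 (r = (4 - 5)*8 = -1*8 = -8)
r + 4**2*215 = -8 + 4**2*215 = -8 + 16*215 = -8 + 3440 = 3432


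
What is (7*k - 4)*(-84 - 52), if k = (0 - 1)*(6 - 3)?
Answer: 3400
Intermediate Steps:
k = -3 (k = -1*3 = -3)
(7*k - 4)*(-84 - 52) = (7*(-3) - 4)*(-84 - 52) = (-21 - 4)*(-136) = -25*(-136) = 3400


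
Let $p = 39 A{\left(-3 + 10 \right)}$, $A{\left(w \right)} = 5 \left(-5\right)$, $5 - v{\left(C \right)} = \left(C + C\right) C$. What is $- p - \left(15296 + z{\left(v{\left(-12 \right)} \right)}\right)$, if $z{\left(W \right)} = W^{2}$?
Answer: $-94410$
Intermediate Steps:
$v{\left(C \right)} = 5 - 2 C^{2}$ ($v{\left(C \right)} = 5 - \left(C + C\right) C = 5 - 2 C C = 5 - 2 C^{2}$)
$A{\left(w \right)} = -25$
$p = -975$ ($p = 39 \left(-25\right) = -975$)
$- p - \left(15296 + z{\left(v{\left(-12 \right)} \right)}\right) = \left(-1\right) \left(-975\right) - \left(15296 + \left(5 - 2 \left(-12\right)^{2}\right)^{2}\right) = 975 - \left(15296 + \left(5 - 288\right)^{2}\right) = 975 - \left(15296 + \left(-283\right)^{2}\right) = 975 - \left(15296 + 80089\right) = 975 - 95385 = -94410$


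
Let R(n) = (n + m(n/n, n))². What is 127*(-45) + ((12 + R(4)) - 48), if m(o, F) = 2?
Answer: -5715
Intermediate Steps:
R(n) = (2 + n)² (R(n) = (n + 2)² = (2 + n)²)
127*(-45) + ((12 + R(4)) - 48) = 127*(-45) + ((12 + (2 + 4)²) - 48) = -5715 + ((12 + 6²) - 48) = -5715 + ((12 + 36) - 48) = -5715 + (48 - 48) = -5715 + 0 = -5715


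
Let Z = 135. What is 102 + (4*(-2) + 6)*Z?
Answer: -168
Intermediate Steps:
102 + (4*(-2) + 6)*Z = 102 + (4*(-2) + 6)*135 = 102 + (-8 + 6)*135 = 102 - 2*135 = 102 - 270 = -168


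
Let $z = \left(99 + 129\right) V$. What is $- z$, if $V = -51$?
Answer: $11628$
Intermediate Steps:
$z = -11628$ ($z = \left(99 + 129\right) \left(-51\right) = 228 \left(-51\right) = -11628$)
$- z = \left(-1\right) \left(-11628\right) = 11628$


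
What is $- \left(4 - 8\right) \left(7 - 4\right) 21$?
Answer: $252$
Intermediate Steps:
$- \left(4 - 8\right) \left(7 - 4\right) 21 = - \left(4 - 8\right) 3 \cdot 21 = - \left(-4\right) 3 \cdot 21 = - \left(-12\right) 21 = \left(-1\right) \left(-252\right) = 252$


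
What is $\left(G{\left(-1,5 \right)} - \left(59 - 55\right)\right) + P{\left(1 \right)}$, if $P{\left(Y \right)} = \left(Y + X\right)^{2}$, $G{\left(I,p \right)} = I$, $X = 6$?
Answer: $44$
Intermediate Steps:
$P{\left(Y \right)} = \left(6 + Y\right)^{2}$ ($P{\left(Y \right)} = \left(Y + 6\right)^{2} = \left(6 + Y\right)^{2}$)
$\left(G{\left(-1,5 \right)} - \left(59 - 55\right)\right) + P{\left(1 \right)} = \left(-1 - \left(59 - 55\right)\right) + \left(6 + 1\right)^{2} = \left(-1 - \left(59 - 55\right)\right) + 7^{2} = \left(-1 - 4\right) + 49 = -5 + 49 = 44$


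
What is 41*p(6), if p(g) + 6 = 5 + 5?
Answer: 164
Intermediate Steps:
p(g) = 4 (p(g) = -6 + (5 + 5) = -6 + 10 = 4)
41*p(6) = 41*4 = 164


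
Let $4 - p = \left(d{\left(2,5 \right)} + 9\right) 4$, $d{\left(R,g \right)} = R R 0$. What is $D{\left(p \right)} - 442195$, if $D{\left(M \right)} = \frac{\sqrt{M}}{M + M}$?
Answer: $-442195 - \frac{i \sqrt{2}}{16} \approx -4.422 \cdot 10^{5} - 0.088388 i$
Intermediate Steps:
$d{\left(R,g \right)} = 0$ ($d{\left(R,g \right)} = R^{2} \cdot 0 = 0$)
$p = -32$ ($p = 4 - \left(0 + 9\right) 4 = 4 - 9 \cdot 4 = 4 - 36 = -32$)
$D{\left(M \right)} = \frac{1}{2 \sqrt{M}}$ ($D{\left(M \right)} = \frac{\sqrt{M}}{2 M} = \frac{1}{2 M} \sqrt{M} = \frac{1}{2 \sqrt{M}}$)
$D{\left(p \right)} - 442195 = \frac{1}{2 \cdot 4 i \sqrt{2}} - 442195 = \frac{\left(- \frac{1}{8}\right) i \sqrt{2}}{2} - 442195 = - \frac{i \sqrt{2}}{16} - 442195 = -442195 - \frac{i \sqrt{2}}{16}$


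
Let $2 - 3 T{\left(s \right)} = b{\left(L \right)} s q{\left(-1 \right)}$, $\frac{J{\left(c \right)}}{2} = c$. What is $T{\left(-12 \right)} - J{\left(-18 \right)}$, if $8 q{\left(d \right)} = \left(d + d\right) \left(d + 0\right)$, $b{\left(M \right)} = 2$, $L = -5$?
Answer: $\frac{116}{3} \approx 38.667$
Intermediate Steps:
$q{\left(d \right)} = \frac{d^{2}}{4}$ ($q{\left(d \right)} = \frac{\left(d + d\right) \left(d + 0\right)}{8} = \frac{2 d d}{8} = \frac{2 d^{2}}{8} = \frac{d^{2}}{4}$)
$J{\left(c \right)} = 2 c$
$T{\left(s \right)} = \frac{2}{3} - \frac{s}{6}$ ($T{\left(s \right)} = \frac{2}{3} - \frac{2 s \frac{\left(-1\right)^{2}}{4}}{3} = \frac{2}{3} - \frac{2 s \frac{1}{4} \cdot 1}{3} = \frac{2}{3} - \frac{2 s \frac{1}{4}}{3} = \frac{2}{3} - \frac{\frac{1}{2} s}{3} = \frac{2}{3} - \frac{s}{6}$)
$T{\left(-12 \right)} - J{\left(-18 \right)} = \left(\frac{2}{3} - -2\right) - 2 \left(-18\right) = \left(\frac{2}{3} + 2\right) - -36 = \frac{8}{3} + 36 = \frac{116}{3}$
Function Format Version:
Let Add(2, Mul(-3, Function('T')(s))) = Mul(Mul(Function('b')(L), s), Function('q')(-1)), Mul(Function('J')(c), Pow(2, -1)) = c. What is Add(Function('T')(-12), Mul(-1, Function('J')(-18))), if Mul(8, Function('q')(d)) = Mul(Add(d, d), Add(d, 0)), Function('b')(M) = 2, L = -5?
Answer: Rational(116, 3) ≈ 38.667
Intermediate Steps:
Function('q')(d) = Mul(Rational(1, 4), Pow(d, 2)) (Function('q')(d) = Mul(Rational(1, 8), Mul(Add(d, d), Add(d, 0))) = Mul(Rational(1, 8), Mul(Mul(2, d), d)) = Mul(Rational(1, 8), Mul(2, Pow(d, 2))) = Mul(Rational(1, 4), Pow(d, 2)))
Function('J')(c) = Mul(2, c)
Function('T')(s) = Add(Rational(2, 3), Mul(Rational(-1, 6), s)) (Function('T')(s) = Add(Rational(2, 3), Mul(Rational(-1, 3), Mul(Mul(2, s), Mul(Rational(1, 4), Pow(-1, 2))))) = Add(Rational(2, 3), Mul(Rational(-1, 3), Mul(Mul(2, s), Mul(Rational(1, 4), 1)))) = Add(Rational(2, 3), Mul(Rational(-1, 3), Mul(Mul(2, s), Rational(1, 4)))) = Add(Rational(2, 3), Mul(Rational(-1, 3), Mul(Rational(1, 2), s))) = Add(Rational(2, 3), Mul(Rational(-1, 6), s)))
Add(Function('T')(-12), Mul(-1, Function('J')(-18))) = Add(Add(Rational(2, 3), Mul(Rational(-1, 6), -12)), Mul(-1, Mul(2, -18))) = Add(Add(Rational(2, 3), 2), Mul(-1, -36)) = Add(Rational(8, 3), 36) = Rational(116, 3)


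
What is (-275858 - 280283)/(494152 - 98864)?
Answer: -556141/395288 ≈ -1.4069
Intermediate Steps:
(-275858 - 280283)/(494152 - 98864) = -556141/395288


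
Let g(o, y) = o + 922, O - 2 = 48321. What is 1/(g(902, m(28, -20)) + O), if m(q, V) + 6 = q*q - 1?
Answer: 1/50147 ≈ 1.9941e-5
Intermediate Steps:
O = 48323 (O = 2 + 48321 = 48323)
m(q, V) = -7 + q**2 (m(q, V) = -6 + (q*q - 1) = -6 + (q**2 - 1) = -6 + (-1 + q**2) = -7 + q**2)
g(o, y) = 922 + o
1/(g(902, m(28, -20)) + O) = 1/((922 + 902) + 48323) = 1/(1824 + 48323) = 1/50147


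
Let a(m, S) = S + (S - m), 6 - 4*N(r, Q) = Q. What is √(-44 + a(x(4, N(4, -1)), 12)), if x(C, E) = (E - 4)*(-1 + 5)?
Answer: I*√11 ≈ 3.3166*I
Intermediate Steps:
N(r, Q) = 3/2 - Q/4
x(C, E) = -16 + 4*E (x(C, E) = (-4 + E)*4 = -16 + 4*E)
a(m, S) = -m + 2*S
√(-44 + a(x(4, N(4, -1)), 12)) = √(-44 + (-(-16 + 4*(3/2 - ¼*(-1))) + 2*12)) = √(-44 + (-(-16 + 4*(3/2 + ¼)) + 24)) = √(-44 + (-(-16 + 4*(7/4)) + 24)) = √(-44 + (-(-16 + 7) + 24)) = √(-44 + (-1*(-9) + 24)) = √(-44 + (9 + 24)) = √(-44 + 33) = √(-11) = I*√11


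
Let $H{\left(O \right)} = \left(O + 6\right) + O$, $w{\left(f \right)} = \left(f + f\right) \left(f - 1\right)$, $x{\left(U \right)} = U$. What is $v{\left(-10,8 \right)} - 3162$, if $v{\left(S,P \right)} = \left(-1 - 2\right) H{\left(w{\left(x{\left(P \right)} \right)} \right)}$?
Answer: $-3852$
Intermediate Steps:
$w{\left(f \right)} = 2 f \left(-1 + f\right)$
$H{\left(O \right)} = 6 + 2 O$ ($H{\left(O \right)} = \left(6 + O\right) + O = 6 + 2 O$)
$v{\left(S,P \right)} = -18 - 12 P \left(-1 + P\right)$ ($v{\left(S,P \right)} = \left(-1 - 2\right) \left(6 + 2 \cdot 2 P \left(-1 + P\right)\right) = - 3 \left(6 + 4 P \left(-1 + P\right)\right) = -18 - 12 P \left(-1 + P\right)$)
$v{\left(-10,8 \right)} - 3162 = \left(-18 - 12 \cdot 8^{2} + 12 \cdot 8\right) - 3162 = \left(-18 - 768 + 96\right) - 3162 = -690 - 3162 = -3852$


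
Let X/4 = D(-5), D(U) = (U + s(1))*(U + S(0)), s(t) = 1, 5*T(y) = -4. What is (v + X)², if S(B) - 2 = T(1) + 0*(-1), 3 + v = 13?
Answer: 125316/25 ≈ 5012.6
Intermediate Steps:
v = 10 (v = -3 + 13 = 10)
T(y) = -⅘ (T(y) = (⅕)*(-4) = -⅘)
S(B) = 6/5 (S(B) = 2 + (-⅘ + 0*(-1)) = 2 + (-⅘ + 0) = 2 - ⅘ = 6/5)
D(U) = (1 + U)*(6/5 + U) (D(U) = (U + 1)*(U + 6/5) = (1 + U)*(6/5 + U))
X = 304/5 (X = 4*(6/5 + (-5)² + (11/5)*(-5)) = 4*(6/5 + 25 - 11) = 4*(76/5) = 304/5 ≈ 60.800)
(v + X)² = (10 + 304/5)² = (354/5)² = 125316/25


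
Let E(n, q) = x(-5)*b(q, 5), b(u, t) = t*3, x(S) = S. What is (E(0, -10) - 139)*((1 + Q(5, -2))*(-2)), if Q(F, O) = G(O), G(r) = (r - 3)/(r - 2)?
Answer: 963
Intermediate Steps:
b(u, t) = 3*t
E(n, q) = -75 (E(n, q) = -15*5 = -5*15 = -75)
G(r) = (-3 + r)/(-2 + r)
Q(F, O) = (-3 + O)/(-2 + O)
(E(0, -10) - 139)*((1 + Q(5, -2))*(-2)) = (-75 - 139)*((1 + (-3 - 2)/(-2 - 2))*(-2)) = -214*(1 - 5/(-4))*(-2) = -214*(1 - 1/4*(-5))*(-2) = -214*(1 + 5/4)*(-2) = -963*(-2)/2 = -214*(-9/2) = 963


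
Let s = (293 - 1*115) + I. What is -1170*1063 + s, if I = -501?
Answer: -1244033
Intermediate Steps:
s = -323 (s = (293 - 1*115) - 501 = (293 - 115) - 501 = 178 - 501 = -323)
-1170*1063 + s = -1170*1063 - 323 = -1243710 - 323 = -1244033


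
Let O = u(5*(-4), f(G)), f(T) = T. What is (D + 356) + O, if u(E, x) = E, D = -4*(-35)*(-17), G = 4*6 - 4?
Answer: -2044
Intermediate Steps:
G = 20 (G = 24 - 4 = 20)
D = -2380 (D = 140*(-17) = -2380)
O = -20 (O = 5*(-4) = -20)
(D + 356) + O = (-2380 + 356) - 20 = -2024 - 20 = -2044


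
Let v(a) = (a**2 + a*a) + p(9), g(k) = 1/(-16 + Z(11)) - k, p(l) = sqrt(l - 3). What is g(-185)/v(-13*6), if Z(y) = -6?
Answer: 4125966/271443733 - 4069*sqrt(6)/3257324796 ≈ 0.015197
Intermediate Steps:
p(l) = sqrt(-3 + l)
g(k) = -1/22 - k (g(k) = 1/(-16 - 6) - k = 1/(-22) - k = -1/22 - k)
v(a) = sqrt(6) + 2*a**2 (v(a) = (a**2 + a*a) + sqrt(-3 + 9) = (a**2 + a**2) + sqrt(6) = 2*a**2 + sqrt(6) = sqrt(6) + 2*a**2)
g(-185)/v(-13*6) = (-1/22 - 1*(-185))/(sqrt(6) + 2*(-13*6)**2) = (-1/22 + 185)/(sqrt(6) + 2*(-78)**2) = 4069/(22*(sqrt(6) + 2*6084)) = 4069/(22*(sqrt(6) + 12168)) = 4069/(22*(12168 + sqrt(6)))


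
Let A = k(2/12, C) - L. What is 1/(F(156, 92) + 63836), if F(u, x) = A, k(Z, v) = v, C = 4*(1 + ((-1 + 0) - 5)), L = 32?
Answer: 1/63784 ≈ 1.5678e-5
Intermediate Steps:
C = -20 (C = 4*(1 + (-1 - 5)) = 4*(1 - 6) = 4*(-5) = -20)
A = -52 (A = -20 - 1*32 = -20 - 32 = -52)
F(u, x) = -52
1/(F(156, 92) + 63836) = 1/(-52 + 63836) = 1/63784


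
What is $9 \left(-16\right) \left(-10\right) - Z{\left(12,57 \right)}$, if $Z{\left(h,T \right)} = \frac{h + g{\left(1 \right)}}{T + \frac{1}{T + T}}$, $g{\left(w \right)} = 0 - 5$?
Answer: $\frac{9357762}{6499} \approx 1439.9$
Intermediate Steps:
$g{\left(w \right)} = -5$
$Z{\left(h,T \right)} = \frac{-5 + h}{T + \frac{1}{2 T}}$ ($Z{\left(h,T \right)} = \frac{h - 5}{T + \frac{1}{T + T}} = \frac{-5 + h}{T + \frac{1}{2 T}}$)
$9 \left(-16\right) \left(-10\right) - Z{\left(12,57 \right)} = 9 \left(-16\right) \left(-10\right) - 2 \cdot 57 \frac{1}{1 + 2 \cdot 57^{2}} \left(-5 + 12\right) = \left(-144\right) \left(-10\right) - 2 \cdot 57 \frac{1}{1 + 2 \cdot 3249} \cdot 7 = 1440 - 2 \cdot 57 \frac{1}{1 + 6498} \cdot 7 = 1440 - 2 \cdot 57 \cdot \frac{1}{6499} \cdot 7 = 1440 - \frac{798}{6499} = \frac{9357762}{6499}$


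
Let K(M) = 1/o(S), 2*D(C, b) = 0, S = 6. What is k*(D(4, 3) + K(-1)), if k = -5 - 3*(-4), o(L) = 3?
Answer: 7/3 ≈ 2.3333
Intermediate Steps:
D(C, b) = 0 (D(C, b) = (½)*0 = 0)
k = 7 (k = -5 + 12 = 7)
K(M) = ⅓ (K(M) = 1/3 = ⅓)
k*(D(4, 3) + K(-1)) = 7*(0 + ⅓) = 7*(⅓) = 7/3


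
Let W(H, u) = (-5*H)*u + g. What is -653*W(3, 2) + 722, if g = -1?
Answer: 20965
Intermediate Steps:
W(H, u) = -1 - 5*H*u (W(H, u) = (-5*H)*u - 1 = -5*H*u - 1 = -1 - 5*H*u)
-653*W(3, 2) + 722 = -653*(-1 - 5*3*2) + 722 = -653*(-1 - 30) + 722 = -653*(-31) + 722 = 20243 + 722 = 20965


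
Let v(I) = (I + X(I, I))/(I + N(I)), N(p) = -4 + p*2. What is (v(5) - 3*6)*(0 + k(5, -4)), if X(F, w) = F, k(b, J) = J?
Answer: 752/11 ≈ 68.364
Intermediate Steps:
N(p) = -4 + 2*p
v(I) = 2*I/(-4 + 3*I) (v(I) = (I + I)/(I + (-4 + 2*I)) = (2*I)/(-4 + 3*I) = 2*I/(-4 + 3*I))
(v(5) - 3*6)*(0 + k(5, -4)) = (2*5/(-4 + 3*5) - 3*6)*(0 - 4) = (2*5/(-4 + 15) - 18)*(-4) = (2*5/11 - 18)*(-4) = (2*5*(1/11) - 18)*(-4) = (10/11 - 18)*(-4) = -188/11*(-4) = 752/11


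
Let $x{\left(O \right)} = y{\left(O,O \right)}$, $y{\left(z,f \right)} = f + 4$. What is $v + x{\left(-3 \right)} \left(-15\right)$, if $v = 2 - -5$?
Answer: $-8$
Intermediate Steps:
$y{\left(z,f \right)} = 4 + f$
$x{\left(O \right)} = 4 + O$
$v = 7$ ($v = 2 + 5 = 7$)
$v + x{\left(-3 \right)} \left(-15\right) = 7 + \left(4 - 3\right) \left(-15\right) = 7 + 1 \left(-15\right) = 7 - 15 = -8$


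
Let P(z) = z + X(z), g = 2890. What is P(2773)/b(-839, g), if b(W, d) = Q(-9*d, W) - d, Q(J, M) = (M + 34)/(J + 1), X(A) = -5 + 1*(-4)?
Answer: -71888876/75165205 ≈ -0.95641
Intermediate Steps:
X(A) = -9 (X(A) = -5 - 4 = -9)
Q(J, M) = (34 + M)/(1 + J)
b(W, d) = -d + (34 + W)/(1 - 9*d) (b(W, d) = (34 + W)/(1 - 9*d) - d = -d + (34 + W)/(1 - 9*d))
P(z) = -9 + z (P(z) = z - 9 = -9 + z)
P(2773)/b(-839, g) = (-9 + 2773)/(((-34 + 2890 - 1*(-839) - 9*2890²)/(-1 + 9*2890))) = 2764/(((-34 + 2890 + 839 - 9*8352100)/(-1 + 26010))) = 2764/(((-34 + 2890 + 839 - 75168900)/26009)) = 2764/(((1/26009)*(-75165205))) = 2764/(-75165205/26009) = 2764*(-26009/75165205) = -71888876/75165205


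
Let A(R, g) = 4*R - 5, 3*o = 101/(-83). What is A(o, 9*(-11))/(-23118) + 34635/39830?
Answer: 9971898512/11463834753 ≈ 0.86986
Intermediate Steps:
o = -101/249 (o = (101/(-83))/3 = (101*(-1/83))/3 = (⅓)*(-101/83) = -101/249 ≈ -0.40562)
A(R, g) = -5 + 4*R
A(o, 9*(-11))/(-23118) + 34635/39830 = (-5 + 4*(-101/249))/(-23118) + 34635/39830 = (-5 - 404/249)*(-1/23118) + 34635*(1/39830) = -1649/249*(-1/23118) + 6927/7966 = 1649/5756382 + 6927/7966 = 9971898512/11463834753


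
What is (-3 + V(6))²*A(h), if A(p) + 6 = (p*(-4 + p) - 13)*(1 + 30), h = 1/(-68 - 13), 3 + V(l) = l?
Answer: 0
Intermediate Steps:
V(l) = -3 + l
h = -1/81 (h = 1/(-81) = -1/81 ≈ -0.012346)
A(p) = -409 + 31*p*(-4 + p) (A(p) = -6 + (p*(-4 + p) - 13)*(1 + 30) = -6 + (-13 + p*(-4 + p))*31 = -6 + (-403 + 31*p*(-4 + p)) = -409 + 31*p*(-4 + p))
(-3 + V(6))²*A(h) = (-3 + (-3 + 6))²*(-409 - 124*(-1/81) + 31*(-1/81)²) = (-3 + 3)²*(-409 + 124/81 + 31*(1/6561)) = 0²*(-409 + 124/81 + 31/6561) = 0*(-2673374/6561) = 0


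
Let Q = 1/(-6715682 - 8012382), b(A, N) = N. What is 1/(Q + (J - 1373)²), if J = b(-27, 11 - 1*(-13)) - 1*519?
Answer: 14728064/51392459995135 ≈ 2.8658e-7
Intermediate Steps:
J = -495 (J = (11 - 1*(-13)) - 1*519 = (11 + 13) - 519 = 24 - 519 = -495)
Q = -1/14728064 (Q = 1/(-14728064) = -1/14728064 ≈ -6.7898e-8)
1/(Q + (J - 1373)²) = 1/(-1/14728064 + (-495 - 1373)²) = 1/(-1/14728064 + (-1868)²) = 1/(-1/14728064 + 3489424) = 1/(51392459995135/14728064) = 14728064/51392459995135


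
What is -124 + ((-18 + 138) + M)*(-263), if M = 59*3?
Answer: -78235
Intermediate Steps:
M = 177
-124 + ((-18 + 138) + M)*(-263) = -124 + ((-18 + 138) + 177)*(-263) = -124 + (120 + 177)*(-263) = -124 + 297*(-263) = -124 - 78111 = -78235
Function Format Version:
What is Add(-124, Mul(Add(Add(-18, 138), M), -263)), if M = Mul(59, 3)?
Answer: -78235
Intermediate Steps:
M = 177
Add(-124, Mul(Add(Add(-18, 138), M), -263)) = Add(-124, Mul(Add(Add(-18, 138), 177), -263)) = Add(-124, Mul(Add(120, 177), -263)) = Add(-124, Mul(297, -263)) = Add(-124, -78111) = -78235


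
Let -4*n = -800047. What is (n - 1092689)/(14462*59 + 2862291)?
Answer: -3570709/14862196 ≈ -0.24025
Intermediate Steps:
n = 800047/4 (n = -¼*(-800047) = 800047/4 ≈ 2.0001e+5)
(n - 1092689)/(14462*59 + 2862291) = (800047/4 - 1092689)/(14462*59 + 2862291) = -3570709/(4*(853258 + 2862291)) = -3570709/4/3715549 = -3570709/4*1/3715549 = -3570709/14862196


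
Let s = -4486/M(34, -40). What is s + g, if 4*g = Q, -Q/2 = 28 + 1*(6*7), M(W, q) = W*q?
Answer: -21557/680 ≈ -31.701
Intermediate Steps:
Q = -140 (Q = -2*(28 + 1*(6*7)) = -2*(28 + 1*42) = -2*(28 + 42) = -2*70 = -140)
g = -35 (g = (¼)*(-140) = -35)
s = 2243/680 (s = -4486/(34*(-40)) = -4486/(-1360) = -4486*(-1/1360) = 2243/680 ≈ 3.2985)
s + g = 2243/680 - 35 = -21557/680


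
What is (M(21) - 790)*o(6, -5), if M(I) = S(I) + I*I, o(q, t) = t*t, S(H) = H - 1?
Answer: -8225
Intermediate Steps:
S(H) = -1 + H
o(q, t) = t**2
M(I) = -1 + I + I**2 (M(I) = (-1 + I) + I*I = (-1 + I) + I**2 = -1 + I + I**2)
(M(21) - 790)*o(6, -5) = ((-1 + 21 + 21**2) - 790)*(-5)**2 = ((-1 + 21 + 441) - 790)*25 = (461 - 790)*25 = -329*25 = -8225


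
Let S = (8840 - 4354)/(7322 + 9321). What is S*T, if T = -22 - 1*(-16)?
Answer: -26916/16643 ≈ -1.6173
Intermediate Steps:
T = -6 (T = -22 + 16 = -6)
S = 4486/16643 ≈ 0.26954
S*T = (4486/16643)*(-6) = -26916/16643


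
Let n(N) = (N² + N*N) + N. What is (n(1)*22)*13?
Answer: 858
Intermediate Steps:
n(N) = N + 2*N² (n(N) = (N² + N²) + N = 2*N² + N = N + 2*N²)
(n(1)*22)*13 = ((1*(1 + 2*1))*22)*13 = ((1*(1 + 2))*22)*13 = ((1*3)*22)*13 = (3*22)*13 = 66*13 = 858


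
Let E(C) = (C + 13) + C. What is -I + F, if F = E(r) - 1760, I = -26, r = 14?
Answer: -1693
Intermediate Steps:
E(C) = 13 + 2*C (E(C) = (13 + C) + C = 13 + 2*C)
F = -1719 (F = (13 + 2*14) - 1760 = (13 + 28) - 1760 = 41 - 1760 = -1719)
-I + F = -1*(-26) - 1719 = 26 - 1719 = -1693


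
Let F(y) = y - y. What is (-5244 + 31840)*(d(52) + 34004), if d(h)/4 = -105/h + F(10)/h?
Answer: 11754022412/13 ≈ 9.0416e+8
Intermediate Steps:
F(y) = 0
d(h) = -420/h (d(h) = 4*(-105/h + 0/h) = 4*(-105/h + 0) = 4*(-105/h) = -420/h)
(-5244 + 31840)*(d(52) + 34004) = (-5244 + 31840)*(-420/52 + 34004) = 26596*(-420*1/52 + 34004) = 26596*(-105/13 + 34004) = 26596*(441947/13) = 11754022412/13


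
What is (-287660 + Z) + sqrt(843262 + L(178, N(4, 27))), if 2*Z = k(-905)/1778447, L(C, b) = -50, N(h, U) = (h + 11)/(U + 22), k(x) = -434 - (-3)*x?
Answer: -1023176131189/3556894 + 2*sqrt(210803) ≈ -2.8674e+5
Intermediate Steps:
k(x) = -434 + 3*x
N(h, U) = (11 + h)/(22 + U)
Z = -3149/3556894 (Z = ((-434 + 3*(-905))/1778447)/2 = ((-434 - 2715)*(1/1778447))/2 = (-3149*1/1778447)/2 = (1/2)*(-3149/1778447) = -3149/3556894 ≈ -0.00088532)
(-287660 + Z) + sqrt(843262 + L(178, N(4, 27))) = (-287660 - 3149/3556894) + sqrt(843262 - 50) = -1023176131189/3556894 + sqrt(843212) = -1023176131189/3556894 + 2*sqrt(210803)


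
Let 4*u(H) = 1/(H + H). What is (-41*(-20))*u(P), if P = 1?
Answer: 205/2 ≈ 102.50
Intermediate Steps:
u(H) = 1/(8*H) (u(H) = 1/(4*(H + H)) = 1/(4*((2*H))) = (1/(2*H))/4 = 1/(8*H))
(-41*(-20))*u(P) = (-41*(-20))*((1/8)/1) = 820*((1/8)*1) = 820*(1/8) = 205/2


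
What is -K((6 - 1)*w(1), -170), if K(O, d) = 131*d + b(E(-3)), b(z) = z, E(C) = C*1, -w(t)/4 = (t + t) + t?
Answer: 22273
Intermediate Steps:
w(t) = -12*t (w(t) = -4*((t + t) + t) = -4*(2*t + t) = -12*t)
E(C) = C
K(O, d) = -3 + 131*d (K(O, d) = 131*d - 3 = -3 + 131*d)
-K((6 - 1)*w(1), -170) = -(-3 + 131*(-170)) = -(-3 - 22270) = -1*(-22273) = 22273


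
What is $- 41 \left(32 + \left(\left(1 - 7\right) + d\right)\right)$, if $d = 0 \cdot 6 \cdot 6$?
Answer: $-1066$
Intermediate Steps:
$d = 0$ ($d = 0 \cdot 6 = 0$)
$- 41 \left(32 + \left(\left(1 - 7\right) + d\right)\right) = - 41 \left(32 + \left(\left(1 - 7\right) + 0\right)\right) = - 41 \left(32 + \left(-6 + 0\right)\right) = - 41 \left(32 - 6\right) = \left(-41\right) 26 = -1066$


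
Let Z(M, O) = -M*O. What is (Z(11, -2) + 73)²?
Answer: 9025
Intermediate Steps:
Z(M, O) = -M*O
(Z(11, -2) + 73)² = (-1*11*(-2) + 73)² = (22 + 73)² = 95² = 9025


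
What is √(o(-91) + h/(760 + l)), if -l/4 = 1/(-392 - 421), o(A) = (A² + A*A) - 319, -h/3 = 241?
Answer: √1550224925650123/308942 ≈ 127.44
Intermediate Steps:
h = -723 (h = -3*241 = -723)
o(A) = -319 + 2*A² (o(A) = (A² + A²) - 319 = 2*A² - 319 = -319 + 2*A²)
l = 4/813 (l = -4/(-392 - 421) = -4/(-813) = -4*(-1/813) = 4/813 ≈ 0.0049201)
√(o(-91) + h/(760 + l)) = √((-319 + 2*(-91)²) - 723/(760 + 4/813)) = √((-319 + 2*8281) - 723/617884/813) = √((-319 + 16562) - 723*813/617884) = √(16243 - 587799/617884) = √(10035702013/617884) = √1550224925650123/308942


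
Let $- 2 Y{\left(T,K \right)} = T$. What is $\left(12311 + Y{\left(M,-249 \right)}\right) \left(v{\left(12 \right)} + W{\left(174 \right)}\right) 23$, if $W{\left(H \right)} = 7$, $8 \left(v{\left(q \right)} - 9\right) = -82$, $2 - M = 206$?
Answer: $\frac{6566477}{4} \approx 1.6416 \cdot 10^{6}$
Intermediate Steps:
$M = -204$ ($M = 2 - 206 = -204$)
$v{\left(q \right)} = - \frac{5}{4}$ ($v{\left(q \right)} = 9 + \frac{1}{8} \left(-82\right) = 9 - \frac{41}{4} = - \frac{5}{4}$)
$Y{\left(T,K \right)} = - \frac{T}{2}$
$\left(12311 + Y{\left(M,-249 \right)}\right) \left(v{\left(12 \right)} + W{\left(174 \right)}\right) 23 = \left(12311 - -102\right) \left(- \frac{5}{4} + 7\right) 23 = \left(12311 + 102\right) \frac{23}{4} \cdot 23 = 12413 \cdot \frac{23}{4} \cdot 23 = \frac{285499}{4} \cdot 23 = \frac{6566477}{4}$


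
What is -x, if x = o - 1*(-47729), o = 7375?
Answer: -55104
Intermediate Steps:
x = 55104 (x = 7375 - 1*(-47729) = 7375 + 47729 = 55104)
-x = -1*55104 = -55104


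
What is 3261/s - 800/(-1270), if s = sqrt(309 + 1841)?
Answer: 80/127 + 3261*sqrt(86)/430 ≈ 70.958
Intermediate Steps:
s = 5*sqrt(86) (s = sqrt(2150) = 5*sqrt(86) ≈ 46.368)
3261/s - 800/(-1270) = 3261/((5*sqrt(86))) - 800/(-1270) = 3261*(sqrt(86)/430) - 800*(-1/1270) = 3261*sqrt(86)/430 + 80/127 = 80/127 + 3261*sqrt(86)/430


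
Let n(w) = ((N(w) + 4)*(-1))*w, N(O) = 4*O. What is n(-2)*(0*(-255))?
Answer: 0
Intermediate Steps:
n(w) = w*(-4 - 4*w) (n(w) = ((4*w + 4)*(-1))*w = ((4 + 4*w)*(-1))*w = (-4 - 4*w)*w = w*(-4 - 4*w))
n(-2)*(0*(-255)) = (-4*(-2)*(1 - 2))*(0*(-255)) = -4*(-2)*(-1)*0 = -8*0 = 0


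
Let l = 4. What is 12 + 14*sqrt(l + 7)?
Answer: 12 + 14*sqrt(11) ≈ 58.433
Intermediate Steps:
12 + 14*sqrt(l + 7) = 12 + 14*sqrt(4 + 7) = 12 + 14*sqrt(11)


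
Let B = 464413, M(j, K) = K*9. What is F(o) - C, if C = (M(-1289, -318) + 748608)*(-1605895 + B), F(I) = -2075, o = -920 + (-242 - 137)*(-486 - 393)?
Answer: 851255633497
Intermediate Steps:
M(j, K) = 9*K
o = 332221 (o = -920 - 379*(-879) = -920 + 333141 = 332221)
C = -851255635572 (C = (9*(-318) + 748608)*(-1605895 + 464413) = (-2862 + 748608)*(-1141482) = 745746*(-1141482) = -851255635572)
F(o) - C = -2075 - 1*(-851255635572) = -2075 + 851255635572 = 851255633497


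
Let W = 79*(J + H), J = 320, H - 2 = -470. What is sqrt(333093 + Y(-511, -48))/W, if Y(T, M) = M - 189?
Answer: -3*sqrt(9246)/5846 ≈ -0.049345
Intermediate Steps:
H = -468 (H = 2 - 470 = -468)
Y(T, M) = -189 + M
W = -11692 (W = 79*(320 - 468) = 79*(-148) = -11692)
sqrt(333093 + Y(-511, -48))/W = sqrt(333093 + (-189 - 48))/(-11692) = sqrt(333093 - 237)*(-1/11692) = sqrt(332856)*(-1/11692) = (6*sqrt(9246))*(-1/11692) = -3*sqrt(9246)/5846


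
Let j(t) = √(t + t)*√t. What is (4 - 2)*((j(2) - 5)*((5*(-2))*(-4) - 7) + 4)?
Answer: -322 + 132*√2 ≈ -135.32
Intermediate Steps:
j(t) = t*√2 (j(t) = √(2*t)*√t = (√2*√t)*√t = t*√2)
(4 - 2)*((j(2) - 5)*((5*(-2))*(-4) - 7) + 4) = (4 - 2)*((2*√2 - 5)*((5*(-2))*(-4) - 7) + 4) = 2*((-5 + 2*√2)*(-10*(-4) - 7) + 4) = 2*((-5 + 2*√2)*(40 - 7) + 4) = 2*((-5 + 2*√2)*33 + 4) = 2*((-165 + 66*√2) + 4) = 2*(-161 + 66*√2) = -322 + 132*√2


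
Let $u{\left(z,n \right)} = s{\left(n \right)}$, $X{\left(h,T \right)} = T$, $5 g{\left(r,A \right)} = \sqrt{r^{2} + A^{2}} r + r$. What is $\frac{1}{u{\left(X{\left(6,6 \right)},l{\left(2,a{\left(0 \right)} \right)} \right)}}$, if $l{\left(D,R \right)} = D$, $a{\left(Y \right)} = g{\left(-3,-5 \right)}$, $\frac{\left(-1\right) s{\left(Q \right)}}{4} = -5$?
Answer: $\frac{1}{20} \approx 0.05$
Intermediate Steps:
$s{\left(Q \right)} = 20$ ($s{\left(Q \right)} = \left(-4\right) \left(-5\right) = 20$)
$g{\left(r,A \right)} = \frac{r}{5} + \frac{r \sqrt{A^{2} + r^{2}}}{5}$ ($g{\left(r,A \right)} = \frac{\sqrt{r^{2} + A^{2}} r + r}{5} = \frac{\sqrt{A^{2} + r^{2}} r + r}{5} = \frac{r \sqrt{A^{2} + r^{2}} + r}{5} = \frac{r + r \sqrt{A^{2} + r^{2}}}{5} = \frac{r}{5} + \frac{r \sqrt{A^{2} + r^{2}}}{5}$)
$a{\left(Y \right)} = - \frac{3}{5} - \frac{3 \sqrt{34}}{5}$ ($a{\left(Y \right)} = \frac{1}{5} \left(-3\right) \left(1 + \sqrt{\left(-5\right)^{2} + \left(-3\right)^{2}}\right) = \frac{1}{5} \left(-3\right) \left(1 + \sqrt{25 + 9}\right) = \frac{1}{5} \left(-3\right) \left(1 + \sqrt{34}\right) = - \frac{3}{5} - \frac{3 \sqrt{34}}{5}$)
$u{\left(z,n \right)} = 20$
$\frac{1}{u{\left(X{\left(6,6 \right)},l{\left(2,a{\left(0 \right)} \right)} \right)}} = \frac{1}{20}$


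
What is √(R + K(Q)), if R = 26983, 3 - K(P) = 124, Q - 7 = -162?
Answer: 11*√222 ≈ 163.90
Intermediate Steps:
Q = -155 (Q = 7 - 162 = -155)
K(P) = -121 (K(P) = 3 - 1*124 = 3 - 124 = -121)
√(R + K(Q)) = √(26983 - 121) = √26862 = 11*√222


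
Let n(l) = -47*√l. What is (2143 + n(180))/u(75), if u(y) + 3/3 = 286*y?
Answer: 2143/21449 - 282*√5/21449 ≈ 0.070513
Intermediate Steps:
u(y) = -1 + 286*y
(2143 + n(180))/u(75) = (2143 - 282*√5)/(-1 + 286*75) = (2143 - 282*√5)/(-1 + 21450) = (2143 - 282*√5)/21449 = (2143 - 282*√5)*(1/21449) = 2143/21449 - 282*√5/21449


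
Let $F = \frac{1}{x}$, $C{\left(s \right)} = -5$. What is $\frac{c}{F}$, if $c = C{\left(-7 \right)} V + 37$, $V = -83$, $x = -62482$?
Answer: $-28241864$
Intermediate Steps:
$F = - \frac{1}{62482}$ ($F = \frac{1}{-62482} = - \frac{1}{62482} \approx -1.6005 \cdot 10^{-5}$)
$c = 452$ ($c = \left(-5\right) \left(-83\right) + 37 = 415 + 37 = 452$)
$\frac{c}{F} = \frac{452}{- \frac{1}{62482}} = 452 \left(-62482\right) = -28241864$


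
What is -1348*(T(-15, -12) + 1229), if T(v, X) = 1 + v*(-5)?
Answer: -1759140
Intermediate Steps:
T(v, X) = 1 - 5*v
-1348*(T(-15, -12) + 1229) = -1348*((1 - 5*(-15)) + 1229) = -1348*((1 + 75) + 1229) = -1348*(76 + 1229) = -1348*1305 = -1759140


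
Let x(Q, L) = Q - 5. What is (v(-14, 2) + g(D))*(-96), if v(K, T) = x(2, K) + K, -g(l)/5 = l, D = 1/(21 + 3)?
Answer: 1652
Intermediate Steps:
x(Q, L) = -5 + Q
D = 1/24 ≈ 0.041667
g(l) = -5*l
v(K, T) = -3 + K (v(K, T) = (-5 + 2) + K = -3 + K)
(v(-14, 2) + g(D))*(-96) = ((-3 - 14) - 5*1/24)*(-96) = (-17 - 5/24)*(-96) = -413/24*(-96) = 1652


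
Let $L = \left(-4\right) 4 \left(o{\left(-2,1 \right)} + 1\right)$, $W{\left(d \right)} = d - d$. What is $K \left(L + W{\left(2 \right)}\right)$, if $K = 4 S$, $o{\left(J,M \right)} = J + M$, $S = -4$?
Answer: $0$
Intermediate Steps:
$K = -16$ ($K = 4 \left(-4\right) = -16$)
$W{\left(d \right)} = 0$
$L = 0$ ($L = \left(-4\right) 4 \left(\left(-2 + 1\right) + 1\right) = - 16 \left(-1 + 1\right) = \left(-16\right) 0 = 0$)
$K \left(L + W{\left(2 \right)}\right) = - 16 \left(0 + 0\right) = \left(-16\right) 0 = 0$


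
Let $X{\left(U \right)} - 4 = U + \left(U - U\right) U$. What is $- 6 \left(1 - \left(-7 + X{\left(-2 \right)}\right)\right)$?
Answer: $-36$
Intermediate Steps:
$X{\left(U \right)} = 4 + U$ ($X{\left(U \right)} = 4 + \left(U + \left(U - U\right) U\right) = 4 + \left(U + 0 U\right) = 4 + \left(U + 0\right) = 4 + U$)
$- 6 \left(1 - \left(-7 + X{\left(-2 \right)}\right)\right) = - 6 \left(1 + \left(7 - \left(4 - 2\right)\right)\right) = - 6 \left(1 + \left(7 - 2\right)\right) = - 6 \left(1 + 5\right) = \left(-6\right) 6 = -36$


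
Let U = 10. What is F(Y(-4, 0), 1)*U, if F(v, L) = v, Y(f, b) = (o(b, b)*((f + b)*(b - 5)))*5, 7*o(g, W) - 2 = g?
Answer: 2000/7 ≈ 285.71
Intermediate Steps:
o(g, W) = 2/7 + g/7
Y(f, b) = 5*(-5 + b)*(2/7 + b/7)*(b + f) (Y(f, b) = ((2/7 + b/7)*((f + b)*(b - 5)))*5 = ((2/7 + b/7)*((b + f)*(-5 + b)))*5 = ((2/7 + b/7)*((-5 + b)*(b + f)))*5 = ((-5 + b)*(2/7 + b/7)*(b + f))*5 = 5*(-5 + b)*(2/7 + b/7)*(b + f))
F(Y(-4, 0), 1)*U = (5*(2 + 0)*(0² - 5*0 - 5*(-4) + 0*(-4))/7)*10 = ((5/7)*2*(0 + 0 + 20 + 0))*10 = ((5/7)*2*20)*10 = (200/7)*10 = 2000/7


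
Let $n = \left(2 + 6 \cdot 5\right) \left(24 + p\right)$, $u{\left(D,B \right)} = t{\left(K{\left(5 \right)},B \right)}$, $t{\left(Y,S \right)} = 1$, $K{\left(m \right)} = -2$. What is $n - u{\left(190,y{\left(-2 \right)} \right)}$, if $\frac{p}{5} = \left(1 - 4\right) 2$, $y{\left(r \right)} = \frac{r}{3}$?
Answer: $-193$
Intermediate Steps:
$y{\left(r \right)} = \frac{r}{3}$ ($y{\left(r \right)} = r \frac{1}{3} = \frac{r}{3}$)
$u{\left(D,B \right)} = 1$
$p = -30$ ($p = 5 \left(1 - 4\right) 2 = 5 \left(\left(-3\right) 2\right) = 5 \left(-6\right) = -30$)
$n = -192$ ($n = \left(2 + 6 \cdot 5\right) \left(24 - 30\right) = \left(2 + 30\right) \left(-6\right) = 32 \left(-6\right) = -192$)
$n - u{\left(190,y{\left(-2 \right)} \right)} = -192 - 1 = -193$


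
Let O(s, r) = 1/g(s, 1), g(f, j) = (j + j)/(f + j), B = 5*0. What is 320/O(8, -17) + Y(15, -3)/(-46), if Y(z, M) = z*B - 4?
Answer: 14738/207 ≈ 71.198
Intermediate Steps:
B = 0
g(f, j) = 2*j/(f + j) (g(f, j) = (2*j)/(f + j) = 2*j/(f + j))
O(s, r) = ½ + s/2 (O(s, r) = 1/(2*1/(s + 1)) = 1/(2*1/(1 + s)) = 1/(2/(1 + s)) = 1*(½ + s/2) = ½ + s/2)
Y(z, M) = -4 (Y(z, M) = z*0 - 4 = 0 - 4 = -4)
320/O(8, -17) + Y(15, -3)/(-46) = 320/(½ + (½)*8) - 4/(-46) = 320/(½ + 4) - 4*(-1/46) = 320/(9/2) + 2/23 = 320*(2/9) + 2/23 = 640/9 + 2/23 = 14738/207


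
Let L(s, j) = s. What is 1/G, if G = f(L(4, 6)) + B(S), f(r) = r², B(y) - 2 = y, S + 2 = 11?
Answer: 1/27 ≈ 0.037037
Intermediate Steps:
S = 9 (S = -2 + 11 = 9)
B(y) = 2 + y
G = 27 (G = 4² + (2 + 9) = 16 + 11 = 27)
1/G = 1/27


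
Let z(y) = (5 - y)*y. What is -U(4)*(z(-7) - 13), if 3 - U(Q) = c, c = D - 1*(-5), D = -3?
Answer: 97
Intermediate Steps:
c = 2 (c = -3 - 1*(-5) = -3 + 5 = 2)
z(y) = y*(5 - y)
U(Q) = 1 (U(Q) = 3 - 1*2 = 3 - 2 = 1)
-U(4)*(z(-7) - 13) = -(-7*(5 - 1*(-7)) - 13) = -(-7*(5 + 7) - 13) = -(-7*12 - 13) = -(-84 - 13) = -(-97) = -1*(-97) = 97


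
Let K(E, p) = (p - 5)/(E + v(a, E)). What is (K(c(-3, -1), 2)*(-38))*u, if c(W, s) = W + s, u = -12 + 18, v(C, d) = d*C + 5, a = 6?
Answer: -684/23 ≈ -29.739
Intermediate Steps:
v(C, d) = 5 + C*d (v(C, d) = C*d + 5 = 5 + C*d)
u = 6
K(E, p) = (-5 + p)/(5 + 7*E) (K(E, p) = (p - 5)/(E + (5 + 6*E)) = (-5 + p)/(5 + 7*E))
(K(c(-3, -1), 2)*(-38))*u = (((-5 + 2)/(5 + 7*(-3 - 1)))*(-38))*6 = ((-3/(5 + 7*(-4)))*(-38))*6 = ((-3/(5 - 28))*(-38))*6 = ((-3/(-23))*(-38))*6 = (-1/23*(-3)*(-38))*6 = ((3/23)*(-38))*6 = -114/23*6 = -684/23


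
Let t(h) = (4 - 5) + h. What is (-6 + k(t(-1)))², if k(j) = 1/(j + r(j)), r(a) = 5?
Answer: 289/9 ≈ 32.111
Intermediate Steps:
t(h) = -1 + h
k(j) = 1/(5 + j) (k(j) = 1/(j + 5) = 1/(5 + j))
(-6 + k(t(-1)))² = (-6 + 1/(5 + (-1 - 1)))² = (-6 + 1/(5 - 2))² = (-6 + 1/3)² = (-6 + ⅓)² = (-17/3)² = 289/9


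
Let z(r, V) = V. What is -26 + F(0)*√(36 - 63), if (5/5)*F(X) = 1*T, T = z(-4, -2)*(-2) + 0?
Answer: -26 + 12*I*√3 ≈ -26.0 + 20.785*I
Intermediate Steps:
T = 4 (T = -2*(-2) + 0 = 4 + 0 = 4)
F(X) = 4 (F(X) = 1*4 = 4)
-26 + F(0)*√(36 - 63) = -26 + 4*√(36 - 63) = -26 + 4*√(-27) = -26 + 4*(3*I*√3) = -26 + 12*I*√3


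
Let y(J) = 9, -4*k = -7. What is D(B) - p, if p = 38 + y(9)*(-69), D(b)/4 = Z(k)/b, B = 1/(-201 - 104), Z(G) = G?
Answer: -1552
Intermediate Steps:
k = 7/4 (k = -1/4*(-7) = 7/4 ≈ 1.7500)
B = -1/305 (B = 1/(-305) = -1/305 ≈ -0.0032787)
D(b) = 7/b (D(b) = 4*(7/(4*b)) = 7/b)
p = -583 (p = 38 + 9*(-69) = 38 - 621 = -583)
D(B) - p = 7/(-1/305) - 1*(-583) = 7*(-305) + 583 = -2135 + 583 = -1552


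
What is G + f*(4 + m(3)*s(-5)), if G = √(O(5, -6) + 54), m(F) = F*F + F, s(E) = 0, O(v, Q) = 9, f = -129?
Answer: -516 + 3*√7 ≈ -508.06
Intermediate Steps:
m(F) = F + F² (m(F) = F² + F = F + F²)
G = 3*√7 (G = √(9 + 54) = √63 = 3*√7 ≈ 7.9373)
G + f*(4 + m(3)*s(-5)) = 3*√7 - 129*(4 + (3*(1 + 3))*0) = 3*√7 - 129*(4 + (3*4)*0) = 3*√7 - 129*(4 + 12*0) = 3*√7 - 129*(4 + 0) = 3*√7 - 129*4 = 3*√7 - 516 = -516 + 3*√7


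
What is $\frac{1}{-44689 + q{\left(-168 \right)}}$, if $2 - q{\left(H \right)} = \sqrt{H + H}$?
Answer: $\frac{i}{- 44687 i + 4 \sqrt{21}} \approx -2.2378 \cdot 10^{-5} + 9.1792 \cdot 10^{-9} i$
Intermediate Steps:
$q{\left(H \right)} = 2 - \sqrt{2} \sqrt{H}$ ($q{\left(H \right)} = 2 - \sqrt{H + H} = 2 - \sqrt{2 H} = 2 - \sqrt{2} \sqrt{H}$)
$\frac{1}{-44689 + q{\left(-168 \right)}} = \frac{1}{-44689 + \left(2 - \sqrt{2} \sqrt{-168}\right)} = \frac{1}{-44689 + \left(2 - \sqrt{2} \cdot 2 i \sqrt{42}\right)} = \frac{1}{-44689 + \left(2 - 4 i \sqrt{21}\right)} = \frac{1}{-44687 - 4 i \sqrt{21}}$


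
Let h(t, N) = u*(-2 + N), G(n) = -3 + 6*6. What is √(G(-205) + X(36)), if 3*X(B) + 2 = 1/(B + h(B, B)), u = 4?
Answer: √2152365/258 ≈ 5.6864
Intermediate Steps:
G(n) = 33 (G(n) = -3 + 36 = 33)
h(t, N) = -8 + 4*N (h(t, N) = 4*(-2 + N) = -8 + 4*N)
X(B) = -⅔ + 1/(3*(-8 + 5*B)) (X(B) = -⅔ + 1/(3*(B + (-8 + 4*B))) = -⅔ + 1/(3*(-8 + 5*B)))
√(G(-205) + X(36)) = √(33 + (17 - 10*36)/(3*(-8 + 5*36))) = √(33 + (17 - 360)/(3*(-8 + 180))) = √(33 + (⅓)*(-343)/172) = √(33 + (⅓)*(1/172)*(-343)) = √(33 - 343/516) = √(16685/516) = √2152365/258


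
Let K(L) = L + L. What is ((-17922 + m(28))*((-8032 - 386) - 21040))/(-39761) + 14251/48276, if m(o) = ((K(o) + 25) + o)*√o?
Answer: -25486567786165/1919502036 + 6421844*√7/39761 ≈ -12850.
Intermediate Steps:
K(L) = 2*L
m(o) = √o*(25 + 3*o) (m(o) = ((2*o + 25) + o)*√o = ((25 + 2*o) + o)*√o = (25 + 3*o)*√o = √o*(25 + 3*o))
((-17922 + m(28))*((-8032 - 386) - 21040))/(-39761) + 14251/48276 = ((-17922 + √28*(25 + 3*28))*((-8032 - 386) - 21040))/(-39761) + 14251/48276 = ((-17922 + (2*√7)*(25 + 84))*(-8418 - 21040))*(-1/39761) + 14251*(1/48276) = ((-17922 + (2*√7)*109)*(-29458))*(-1/39761) + 14251/48276 = ((-17922 + 218*√7)*(-29458))*(-1/39761) + 14251/48276 = (527946276 - 6421844*√7)*(-1/39761) + 14251/48276 = (-527946276/39761 + 6421844*√7/39761) + 14251/48276 = -25486567786165/1919502036 + 6421844*√7/39761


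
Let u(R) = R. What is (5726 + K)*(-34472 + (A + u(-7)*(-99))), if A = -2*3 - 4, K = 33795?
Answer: -1335375069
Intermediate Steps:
A = -10 (A = -6 - 4 = -10)
(5726 + K)*(-34472 + (A + u(-7)*(-99))) = (5726 + 33795)*(-34472 + (-10 - 7*(-99))) = 39521*(-34472 + (-10 + 693)) = 39521*(-34472 + 683) = 39521*(-33789) = -1335375069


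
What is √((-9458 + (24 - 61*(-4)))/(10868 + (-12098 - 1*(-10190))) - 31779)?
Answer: I*√398648642/112 ≈ 178.27*I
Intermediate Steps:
√((-9458 + (24 - 61*(-4)))/(10868 + (-12098 - 1*(-10190))) - 31779) = √((-9458 + (24 + 244))/(10868 + (-12098 + 10190)) - 31779) = √((-9458 + 268)/(10868 - 1908) - 31779) = √(-9190/8960 - 31779) = √(-9190*1/8960 - 31779) = √(-919/896 - 31779) = √(-28474903/896) = I*√398648642/112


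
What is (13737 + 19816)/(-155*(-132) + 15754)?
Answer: 33553/36214 ≈ 0.92652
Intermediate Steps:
(13737 + 19816)/(-155*(-132) + 15754) = 33553/(20460 + 15754) = 33553/36214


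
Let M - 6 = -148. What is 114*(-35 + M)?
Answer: -20178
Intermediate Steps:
M = -142 (M = 6 - 148 = -142)
114*(-35 + M) = 114*(-35 - 142) = 114*(-177) = -20178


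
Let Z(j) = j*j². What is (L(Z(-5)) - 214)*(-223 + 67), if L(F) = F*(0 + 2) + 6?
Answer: 71448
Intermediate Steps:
Z(j) = j³
L(F) = 6 + 2*F (L(F) = F*2 + 6 = 2*F + 6 = 6 + 2*F)
(L(Z(-5)) - 214)*(-223 + 67) = ((6 + 2*(-5)³) - 214)*(-223 + 67) = ((6 + 2*(-125)) - 214)*(-156) = ((6 - 250) - 214)*(-156) = (-244 - 214)*(-156) = -458*(-156) = 71448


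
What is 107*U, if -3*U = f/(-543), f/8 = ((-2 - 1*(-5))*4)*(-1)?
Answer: -3424/543 ≈ -6.3057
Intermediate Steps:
f = -96 (f = 8*(((-2 - 1*(-5))*4)*(-1)) = 8*(((-2 + 5)*4)*(-1)) = 8*((3*4)*(-1)) = 8*(12*(-1)) = 8*(-12) = -96)
U = -32/543 (U = -(-32)/(-543) = -(-32)*(-1)/543 = -⅓*32/181 = -32/543 ≈ -0.058932)
107*U = 107*(-32/543) = -3424/543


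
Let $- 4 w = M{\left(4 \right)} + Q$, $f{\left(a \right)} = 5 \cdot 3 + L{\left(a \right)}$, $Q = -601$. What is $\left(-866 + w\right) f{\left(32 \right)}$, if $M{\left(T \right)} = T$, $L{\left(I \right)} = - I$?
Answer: $\frac{48739}{4} \approx 12185.0$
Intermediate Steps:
$f{\left(a \right)} = 15 - a$ ($f{\left(a \right)} = 5 \cdot 3 - a = 15 - a$)
$w = \frac{597}{4}$ ($w = - \frac{4 - 601}{4} = \left(- \frac{1}{4}\right) \left(-597\right) = \frac{597}{4} \approx 149.25$)
$\left(-866 + w\right) f{\left(32 \right)} = \left(-866 + \frac{597}{4}\right) \left(15 - 32\right) = - \frac{2867 \left(15 - 32\right)}{4} = \left(- \frac{2867}{4}\right) \left(-17\right) = \frac{48739}{4}$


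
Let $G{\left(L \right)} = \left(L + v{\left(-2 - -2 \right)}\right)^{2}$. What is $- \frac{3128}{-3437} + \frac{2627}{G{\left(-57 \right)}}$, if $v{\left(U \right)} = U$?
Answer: $\frac{19191871}{11166813} \approx 1.7187$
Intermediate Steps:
$G{\left(L \right)} = L^{2}$ ($G{\left(L \right)} = \left(L - 0\right)^{2} = \left(L + \left(-2 + 2\right)\right)^{2} = \left(L + 0\right)^{2} = L^{2}$)
$- \frac{3128}{-3437} + \frac{2627}{G{\left(-57 \right)}} = - \frac{3128}{-3437} + \frac{2627}{\left(-57\right)^{2}} = \left(-3128\right) \left(- \frac{1}{3437}\right) + \frac{2627}{3249} = \frac{3128}{3437} + 2627 \cdot \frac{1}{3249} = \frac{3128}{3437} + \frac{2627}{3249} = \frac{19191871}{11166813}$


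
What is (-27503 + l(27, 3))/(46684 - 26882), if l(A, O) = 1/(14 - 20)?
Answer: -165019/118812 ≈ -1.3889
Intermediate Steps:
l(A, O) = -⅙ (l(A, O) = 1/(-6) = -⅙)
(-27503 + l(27, 3))/(46684 - 26882) = (-27503 - ⅙)/(46684 - 26882) = -165019/6/19802 = -165019/6*1/19802 = -165019/118812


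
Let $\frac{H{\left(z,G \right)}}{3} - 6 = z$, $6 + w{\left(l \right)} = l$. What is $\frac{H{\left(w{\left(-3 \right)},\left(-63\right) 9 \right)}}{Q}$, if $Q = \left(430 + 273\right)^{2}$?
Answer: $- \frac{9}{494209} \approx -1.8211 \cdot 10^{-5}$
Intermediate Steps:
$w{\left(l \right)} = -6 + l$
$H{\left(z,G \right)} = 18 + 3 z$
$Q = 494209$ ($Q = 703^{2} = 494209$)
$\frac{H{\left(w{\left(-3 \right)},\left(-63\right) 9 \right)}}{Q} = \frac{18 + 3 \left(-6 - 3\right)}{494209} = \left(18 + 3 \left(-9\right)\right) \frac{1}{494209} = \left(18 - 27\right) \frac{1}{494209} = \left(-9\right) \frac{1}{494209} = - \frac{9}{494209}$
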